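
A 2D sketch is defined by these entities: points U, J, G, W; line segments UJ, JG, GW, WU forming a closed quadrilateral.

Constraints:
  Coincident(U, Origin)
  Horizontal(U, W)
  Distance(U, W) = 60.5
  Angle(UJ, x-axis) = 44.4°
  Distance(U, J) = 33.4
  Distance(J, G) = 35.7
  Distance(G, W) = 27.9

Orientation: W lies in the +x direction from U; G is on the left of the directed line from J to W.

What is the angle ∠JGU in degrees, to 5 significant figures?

17.935°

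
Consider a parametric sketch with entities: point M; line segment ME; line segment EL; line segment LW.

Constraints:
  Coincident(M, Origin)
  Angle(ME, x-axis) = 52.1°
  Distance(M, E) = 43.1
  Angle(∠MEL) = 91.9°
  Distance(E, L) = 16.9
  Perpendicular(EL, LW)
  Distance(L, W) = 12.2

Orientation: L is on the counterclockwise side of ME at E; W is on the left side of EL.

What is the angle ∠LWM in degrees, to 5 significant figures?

149.31°

∠MEL = 91.9°, so EL runs at 52.1° + (180° − 91.9°) = 140.20° from the x-axis; with |EL| = 16.9, L = E + 16.9·(cos 140.20°, sin 140.20°) = (13.492, 44.827). The perpendicularity gives LW at right angles to EL; with |LW| = 12.2 on the left of EL, W = L + 12.2·(-0.64011, -0.76828) = (5.6824, 35.454). Then cos ∠LWM = WL·WM / (|WL||WM|), giving 149.31°.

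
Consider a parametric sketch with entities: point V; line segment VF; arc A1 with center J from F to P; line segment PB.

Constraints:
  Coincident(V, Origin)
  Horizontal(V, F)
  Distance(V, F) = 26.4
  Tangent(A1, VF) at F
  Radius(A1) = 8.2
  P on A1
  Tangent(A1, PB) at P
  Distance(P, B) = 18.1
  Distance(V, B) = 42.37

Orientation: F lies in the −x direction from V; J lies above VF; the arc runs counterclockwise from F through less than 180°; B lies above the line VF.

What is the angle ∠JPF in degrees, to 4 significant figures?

23.75°

Checks: |JP| = 8.200 ✓; ∠(JP, PB) = 90.00° ✓; |PB| = 18.10 ✓; |VB| = 42.37 ✓.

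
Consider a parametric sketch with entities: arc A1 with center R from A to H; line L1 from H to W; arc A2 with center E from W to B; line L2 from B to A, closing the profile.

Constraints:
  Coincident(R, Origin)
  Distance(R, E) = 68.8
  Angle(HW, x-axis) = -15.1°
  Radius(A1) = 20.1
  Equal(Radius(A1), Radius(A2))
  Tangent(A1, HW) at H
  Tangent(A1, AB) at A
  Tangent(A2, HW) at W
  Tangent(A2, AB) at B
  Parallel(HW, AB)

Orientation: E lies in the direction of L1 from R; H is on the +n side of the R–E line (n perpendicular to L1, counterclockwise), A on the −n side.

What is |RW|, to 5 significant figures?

71.676

Tangency of A1 to both parallel lines with radius 20.1 puts H and A at R ± 20.1·n: H = (5.2361, 19.406), A = (-5.2361, -19.406). Equal radii place W and B the same way about E: W = E + 20.1·n = (71.661, 1.4833), B = E − 20.1·n = (61.188, -37.329). Then |RW| = |W − R| = 71.676.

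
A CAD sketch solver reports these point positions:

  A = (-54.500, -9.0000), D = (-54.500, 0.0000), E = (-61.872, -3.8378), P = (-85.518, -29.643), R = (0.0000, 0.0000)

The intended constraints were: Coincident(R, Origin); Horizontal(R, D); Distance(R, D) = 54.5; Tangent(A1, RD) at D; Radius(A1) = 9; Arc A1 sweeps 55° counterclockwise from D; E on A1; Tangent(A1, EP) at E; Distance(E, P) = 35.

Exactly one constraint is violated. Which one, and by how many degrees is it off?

Tangent(A1, EP) at E — off by 7.50°.

R = (0.00, 0.00) ✓; R.y = 0.00, D.y = 0.00 ✓; |RD| = 54.50 ✓; ∠(AD, DR) = 90.00° ✓; |AD| = 9.000 ✓; bearing(A→E) − bearing(A→D) = 55.00° ✓; |AE| = 9.000 ✓; ∠(AE, EP) = 97.50° ✗; |EP| = 35.00 ✓.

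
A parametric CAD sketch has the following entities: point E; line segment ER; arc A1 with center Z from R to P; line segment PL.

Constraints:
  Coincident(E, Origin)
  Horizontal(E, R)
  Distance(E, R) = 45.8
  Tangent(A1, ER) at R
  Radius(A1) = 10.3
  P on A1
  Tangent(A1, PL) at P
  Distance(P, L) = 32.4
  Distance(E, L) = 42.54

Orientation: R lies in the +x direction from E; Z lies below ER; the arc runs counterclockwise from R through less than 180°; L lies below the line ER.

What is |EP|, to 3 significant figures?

36.9

E is at the origin; E and R share the same y with |ER| = 45.8 and R on the +x side, so R = (45.8, 0.00). The tangent condition forces ZR to be normal to ER, so Z = R + (0, -10.3) = (45.8, -10.3). Since ZP ⟂ PL (tangency), |ZL| = √(10.3² + 32.4²) = 34.0 regardless of where P sits on A1. So L lies on both circle(E, 42.54) and circle(Z, 34.0); the below-ER intersection is L = (23.2, -35.7). P is the foot of the tangent from L: P = (36.4, -6.10).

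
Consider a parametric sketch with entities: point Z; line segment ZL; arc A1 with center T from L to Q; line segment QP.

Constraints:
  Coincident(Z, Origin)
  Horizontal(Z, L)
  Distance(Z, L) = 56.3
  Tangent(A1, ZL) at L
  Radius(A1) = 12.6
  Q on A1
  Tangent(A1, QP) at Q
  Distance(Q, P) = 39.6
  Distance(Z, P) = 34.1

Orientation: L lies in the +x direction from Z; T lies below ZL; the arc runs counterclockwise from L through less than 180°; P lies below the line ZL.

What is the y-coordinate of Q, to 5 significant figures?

-3.0566

Checks: |TQ| = 12.60 ✓; ∠(TQ, QP) = 90.00° ✓; |QP| = 39.60 ✓; |ZP| = 34.10 ✓.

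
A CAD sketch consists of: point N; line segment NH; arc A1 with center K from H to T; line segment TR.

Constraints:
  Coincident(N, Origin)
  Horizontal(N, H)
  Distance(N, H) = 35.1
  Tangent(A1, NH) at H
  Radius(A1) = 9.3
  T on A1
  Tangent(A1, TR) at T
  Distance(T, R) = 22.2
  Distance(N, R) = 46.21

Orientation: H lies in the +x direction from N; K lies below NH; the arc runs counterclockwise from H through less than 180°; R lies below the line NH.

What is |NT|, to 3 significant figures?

28.7

Checks: ∠(KH, HN) = 90.00° ✓; |KH| = 9.300 ✓; |KT| = 9.300 ✓; ∠(KT, TR) = 90.00° ✓; |TR| = 22.20 ✓; |NR| = 46.21 ✓.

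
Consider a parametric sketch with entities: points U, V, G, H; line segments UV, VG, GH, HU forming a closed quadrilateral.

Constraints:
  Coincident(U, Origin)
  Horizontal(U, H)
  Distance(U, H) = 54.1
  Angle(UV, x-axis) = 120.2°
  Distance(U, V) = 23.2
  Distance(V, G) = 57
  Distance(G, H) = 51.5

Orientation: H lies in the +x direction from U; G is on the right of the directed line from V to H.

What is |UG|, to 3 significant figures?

33.9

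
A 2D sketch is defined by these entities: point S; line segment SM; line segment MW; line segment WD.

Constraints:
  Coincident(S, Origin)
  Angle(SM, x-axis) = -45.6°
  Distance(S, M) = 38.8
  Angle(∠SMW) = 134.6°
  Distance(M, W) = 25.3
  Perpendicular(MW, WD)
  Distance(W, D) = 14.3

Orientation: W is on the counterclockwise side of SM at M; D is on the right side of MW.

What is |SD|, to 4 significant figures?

67.22

S is at the origin; SM runs at -45.6° with length 38.8, so M = 38.8·(cos -45.6°, sin -45.6°) = (27.15, -27.72). ∠SMW = 134.6°, so MW runs at -45.6° + (180° − 134.6°) = -0.2000° from the x-axis; with |MW| = 25.3, W = M + 25.3·(cos -0.2000°, sin -0.2000°) = (52.45, -27.81). MW is perpendicular to WD; with |WD| = 14.3 on the right of MW, D = W + 14.3·(-0.003491, -1.000) = (52.40, -42.11). Then |SD| = |D − S| = 67.22.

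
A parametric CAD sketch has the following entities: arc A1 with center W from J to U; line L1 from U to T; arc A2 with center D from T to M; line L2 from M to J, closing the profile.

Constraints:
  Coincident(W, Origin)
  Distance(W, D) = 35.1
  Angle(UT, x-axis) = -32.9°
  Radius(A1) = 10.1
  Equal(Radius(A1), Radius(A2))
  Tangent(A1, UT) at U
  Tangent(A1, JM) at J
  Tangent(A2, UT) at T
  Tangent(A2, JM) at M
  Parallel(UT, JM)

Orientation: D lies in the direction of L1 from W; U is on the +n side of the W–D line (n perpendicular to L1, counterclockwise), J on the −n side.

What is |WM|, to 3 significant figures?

36.5

Tangency of A1 to both parallel lines with radius 10.1 puts U and J at W ± 10.1·n: U = (5.49, 8.48), J = (-5.49, -8.48). Equal radii place T and M the same way about D: T = D + 10.1·n = (35.0, -10.6), M = D − 10.1·n = (24.0, -27.5). Then |WM| = |M − W| = 36.5.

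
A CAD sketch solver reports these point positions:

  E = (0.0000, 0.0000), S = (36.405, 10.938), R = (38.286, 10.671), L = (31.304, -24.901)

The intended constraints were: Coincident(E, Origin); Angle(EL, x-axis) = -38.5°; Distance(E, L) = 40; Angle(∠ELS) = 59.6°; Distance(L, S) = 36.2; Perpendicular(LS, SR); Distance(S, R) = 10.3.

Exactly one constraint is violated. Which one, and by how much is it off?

Distance(S, R) = 10.3 — off by 8.40.

E = (0.00, 0.00) ✓; EL at -38.50° ✓; |EL| = 40.00 ✓; ∠ELS = 59.60° ✓; |LS| = 36.20 ✓; ∠(LS, SR) = 89.98° ✓; |SR| = 1.900 ✗.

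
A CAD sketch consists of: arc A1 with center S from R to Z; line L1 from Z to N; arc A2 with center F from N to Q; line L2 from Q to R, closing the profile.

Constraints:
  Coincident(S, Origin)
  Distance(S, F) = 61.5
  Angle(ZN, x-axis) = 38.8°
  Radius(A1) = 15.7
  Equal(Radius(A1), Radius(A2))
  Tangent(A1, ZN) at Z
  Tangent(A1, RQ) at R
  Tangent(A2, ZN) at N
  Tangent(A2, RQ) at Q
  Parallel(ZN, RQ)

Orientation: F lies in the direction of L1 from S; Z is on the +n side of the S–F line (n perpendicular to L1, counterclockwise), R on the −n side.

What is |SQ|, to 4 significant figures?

63.47

The slot axis is L1's direction at 38.8°, so u = (cos 38.8°, sin 38.8°) = (0.7793, 0.6266) and n = (−sin 38.8°, cos 38.8°) = (-0.6266, 0.7793). S is at the origin and F lies 61.5 along u from S, so F = 61.5·u = (47.93, 38.54). Tangency of A1 to both parallel lines with radius 15.7 puts Z and R at S ± 15.7·n: Z = (-9.838, 12.24), R = (9.838, -12.24). Equal radii place N and Q the same way about F: N = F + 15.7·n = (38.09, 50.77), Q = F − 15.7·n = (57.77, 26.30). Then |SQ| = |Q − S| = 63.47.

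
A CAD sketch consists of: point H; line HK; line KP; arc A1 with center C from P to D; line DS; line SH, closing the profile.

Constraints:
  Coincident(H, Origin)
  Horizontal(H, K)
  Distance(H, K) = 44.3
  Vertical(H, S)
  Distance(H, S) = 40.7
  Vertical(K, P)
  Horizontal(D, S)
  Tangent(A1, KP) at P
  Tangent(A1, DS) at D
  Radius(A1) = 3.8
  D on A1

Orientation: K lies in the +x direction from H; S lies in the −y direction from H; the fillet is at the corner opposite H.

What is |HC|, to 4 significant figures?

54.79

H is at the origin; HK is horizontal with |HK| = 44.3 and K on the +x side, so K = (44.30, 0.000). HS is vertical with |HS| = 40.7 and S on the −y side, so S = (0.000, -40.70). The virtual corner opposite H is at (44.30, -40.70). The tangent condition forces CP to be normal to KP and tangency of A1 to DS means the radius CD is perpendicular to DS, with radius 3.8, so the center C sits 3.8 in from both sides at C = (40.50, -36.90). Then |HC| = |C − H| = 54.79.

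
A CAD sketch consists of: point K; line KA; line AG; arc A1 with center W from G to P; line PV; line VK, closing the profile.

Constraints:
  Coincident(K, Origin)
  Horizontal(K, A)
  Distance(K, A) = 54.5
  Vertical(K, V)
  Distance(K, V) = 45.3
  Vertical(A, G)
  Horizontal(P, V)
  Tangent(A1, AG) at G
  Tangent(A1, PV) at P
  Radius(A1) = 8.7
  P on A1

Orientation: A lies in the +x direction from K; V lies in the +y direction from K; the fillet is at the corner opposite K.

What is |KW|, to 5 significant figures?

58.628

K is at the origin; K and A share the same y with |KA| = 54.5 and A on the +x side, so A = (54.500, 0.0000). KV is vertical with |KV| = 45.3 and V on the +y side, so V = (0.0000, 45.300). The virtual corner opposite K is at (54.500, 45.300). Since A1 is tangent to AG there, WG ⟂ AG and A1 meets PV tangentially, so WP is at right angles to PV, with radius 8.7, so the center W sits 8.7 in from both sides at W = (45.800, 36.600). Then |KW| = |W − K| = 58.628.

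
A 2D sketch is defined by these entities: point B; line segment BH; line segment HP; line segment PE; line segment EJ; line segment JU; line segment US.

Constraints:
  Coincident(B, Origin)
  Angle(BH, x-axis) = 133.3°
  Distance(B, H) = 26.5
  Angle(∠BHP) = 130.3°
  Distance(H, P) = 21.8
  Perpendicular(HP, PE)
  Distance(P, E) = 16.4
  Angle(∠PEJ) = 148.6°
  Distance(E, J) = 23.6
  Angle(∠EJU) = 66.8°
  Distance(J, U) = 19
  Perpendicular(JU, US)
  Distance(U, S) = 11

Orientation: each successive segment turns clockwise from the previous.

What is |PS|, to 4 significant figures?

20.52

B is at the origin; BH runs at 133.3° with length 26.5, so H = (-18.17, 19.29). ∠BHP = 130.3° gives HP at 83.60° from the x-axis; with |HP| = 21.8, P = (-15.74, 40.95). HP is perpendicular to PE, so PE runs at -6.400°; with |PE| = 16.4, E = (0.5536, 39.12). ∠PEJ = 148.6° gives EJ at -37.80° from the x-axis; with |EJ| = 23.6, J = (19.20, 24.66). ∠EJU = 66.8° gives JU at -151.0° from the x-axis; with |JU| = 19.0, U = (2.584, 15.45). JU is perpendicular to US, so US runs at 119.0°; with |US| = 11.0, S = (-2.749, 25.07). Then |PS| = |S − P| = 20.52.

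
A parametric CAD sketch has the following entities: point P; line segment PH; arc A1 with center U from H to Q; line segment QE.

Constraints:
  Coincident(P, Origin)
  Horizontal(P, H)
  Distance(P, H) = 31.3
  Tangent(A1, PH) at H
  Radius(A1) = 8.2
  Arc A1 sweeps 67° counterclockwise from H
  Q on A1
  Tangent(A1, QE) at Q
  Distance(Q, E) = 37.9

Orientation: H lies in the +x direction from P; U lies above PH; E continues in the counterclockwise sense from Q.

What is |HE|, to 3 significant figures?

45.7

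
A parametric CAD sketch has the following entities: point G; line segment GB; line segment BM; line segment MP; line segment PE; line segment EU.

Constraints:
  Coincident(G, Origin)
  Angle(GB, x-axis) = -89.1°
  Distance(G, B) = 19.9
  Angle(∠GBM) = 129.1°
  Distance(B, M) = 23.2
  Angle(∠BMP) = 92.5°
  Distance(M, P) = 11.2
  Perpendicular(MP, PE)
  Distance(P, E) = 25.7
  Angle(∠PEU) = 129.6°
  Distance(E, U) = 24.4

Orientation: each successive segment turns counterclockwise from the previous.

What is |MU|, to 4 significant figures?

41.95

G is at the origin; GB runs at -89.1° with length 19.9, so B = (0.3126, -19.90). ∠GBM = 129.1° gives BM at -38.20° from the x-axis; with |BM| = 23.2, M = (18.54, -34.24). ∠BMP = 92.5° gives MP at 49.30° from the x-axis; with |MP| = 11.2, P = (25.85, -25.75). MP ⟂ PE, so PE runs at 139.3°; with |PE| = 25.7, E = (6.364, -8.995). ∠PEU = 129.6° gives EU at -170.3° from the x-axis; with |EU| = 24.4, U = (-17.69, -13.11). Then |MU| = |U − M| = 41.95.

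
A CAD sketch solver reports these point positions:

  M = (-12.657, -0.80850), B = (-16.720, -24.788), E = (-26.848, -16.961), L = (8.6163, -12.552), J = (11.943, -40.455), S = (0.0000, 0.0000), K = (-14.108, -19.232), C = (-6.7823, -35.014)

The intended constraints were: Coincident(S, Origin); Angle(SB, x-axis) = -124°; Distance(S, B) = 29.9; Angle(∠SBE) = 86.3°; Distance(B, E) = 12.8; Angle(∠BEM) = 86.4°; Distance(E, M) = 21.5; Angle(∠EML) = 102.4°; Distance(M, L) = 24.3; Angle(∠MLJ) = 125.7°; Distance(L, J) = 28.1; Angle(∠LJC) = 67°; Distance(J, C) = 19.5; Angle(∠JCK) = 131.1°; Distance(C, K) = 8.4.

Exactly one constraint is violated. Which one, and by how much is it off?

Distance(C, K) = 8.4 — off by 9.00.

S = (0.00, 0.00) ✓; SB at -124.0° ✓; |SB| = 29.90 ✓; ∠SBE = 86.30° ✓; |BE| = 12.80 ✓; ∠BEM = 86.40° ✓; |EM| = 21.50 ✓; ∠EML = 102.4° ✓; |ML| = 24.30 ✓; ∠MLJ = 125.7° ✓; |LJ| = 28.10 ✓; ∠LJC = 67.00° ✓; |JC| = 19.50 ✓; ∠JCK = 131.1° ✓; |CK| = 17.40 ✗.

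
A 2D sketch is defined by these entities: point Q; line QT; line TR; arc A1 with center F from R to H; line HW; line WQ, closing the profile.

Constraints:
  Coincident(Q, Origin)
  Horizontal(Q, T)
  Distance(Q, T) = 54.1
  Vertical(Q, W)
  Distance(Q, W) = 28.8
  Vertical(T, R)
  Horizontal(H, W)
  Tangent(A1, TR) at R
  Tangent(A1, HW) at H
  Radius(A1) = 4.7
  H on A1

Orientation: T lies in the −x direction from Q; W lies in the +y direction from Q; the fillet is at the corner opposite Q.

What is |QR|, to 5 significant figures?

59.225

The virtual corner opposite Q is at (-54.100, 28.800). Tangency of A1 to TR means the radius FR is perpendicular to TR and the tangent condition forces FH to be normal to HW, with radius 4.7, so the center F sits 4.7 in from both sides at F = (-49.400, 24.100). That places the tangent points at R = (-54.100, 24.100) on TR and H = (-49.400, 28.800) on HW. Then |QR| = |R − Q| = 59.225.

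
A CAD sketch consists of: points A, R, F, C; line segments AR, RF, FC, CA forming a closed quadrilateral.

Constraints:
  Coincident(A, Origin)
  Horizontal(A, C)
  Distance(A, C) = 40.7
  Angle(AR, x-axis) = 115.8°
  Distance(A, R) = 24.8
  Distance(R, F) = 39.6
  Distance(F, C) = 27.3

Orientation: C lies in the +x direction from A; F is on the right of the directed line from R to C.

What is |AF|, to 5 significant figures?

16.682

Checks: |RF| = 39.60 ✓; |FC| = 27.30 ✓.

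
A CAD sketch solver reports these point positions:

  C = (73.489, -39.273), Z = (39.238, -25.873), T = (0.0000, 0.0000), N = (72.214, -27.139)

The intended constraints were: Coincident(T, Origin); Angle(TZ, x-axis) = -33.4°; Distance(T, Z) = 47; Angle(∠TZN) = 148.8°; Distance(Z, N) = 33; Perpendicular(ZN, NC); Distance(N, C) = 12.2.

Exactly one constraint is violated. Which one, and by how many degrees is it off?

Perpendicular(ZN, NC) — off by 8.20°.

T = (0.00, 0.00) ✓; TZ at -33.40° ✓; |TZ| = 47.00 ✓; ∠TZN = 148.8° ✓; |ZN| = 33.00 ✓; ∠(ZN, NC) = 81.80° ✗; |NC| = 12.20 ✓.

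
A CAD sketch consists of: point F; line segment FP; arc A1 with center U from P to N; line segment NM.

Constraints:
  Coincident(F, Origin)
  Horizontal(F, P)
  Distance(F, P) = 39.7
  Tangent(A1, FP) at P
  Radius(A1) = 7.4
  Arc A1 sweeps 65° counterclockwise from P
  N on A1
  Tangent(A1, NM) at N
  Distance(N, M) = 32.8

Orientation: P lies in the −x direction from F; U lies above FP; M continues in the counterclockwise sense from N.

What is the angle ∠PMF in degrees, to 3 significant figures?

60.5°

F is at the origin; F and P share the same y with |FP| = 39.7 and P on the −x side, so P = (-39.7, 0.00). The tangent condition forces UP to be normal to FP, so U = P + (0, 7.4) = (-39.7, 7.40). On A1, P sits at bearing -90° from U; a 65° counterclockwise sweep puts N at bearing -25°, so N = U + 7.4·(cos -25°, sin -25°) = (-33.0, 4.27). Tangency of A1 to NM means the radius UN is perpendicular to NM, so NM runs along (−sin -25°, cos -25°); with |NM| = 32.8, M = (-19.1, 34.0). Then cos ∠PMF = MP·MF / (|MP||MF|), giving 60.5°.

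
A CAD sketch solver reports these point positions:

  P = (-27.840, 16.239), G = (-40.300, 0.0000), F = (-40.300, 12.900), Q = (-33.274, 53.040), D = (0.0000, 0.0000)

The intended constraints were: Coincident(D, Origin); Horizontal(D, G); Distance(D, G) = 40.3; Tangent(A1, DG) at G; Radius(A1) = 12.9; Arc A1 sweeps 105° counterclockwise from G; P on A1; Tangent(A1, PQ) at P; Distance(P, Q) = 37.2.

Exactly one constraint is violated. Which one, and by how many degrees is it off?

Tangent(A1, PQ) at P — off by 6.60°.

D = (0.00, 0.00) ✓; D.y = 0.00, G.y = 0.00 ✓; |DG| = 40.30 ✓; ∠(FG, GD) = 90.00° ✓; |FG| = 12.90 ✓; bearing(F→P) − bearing(F→G) = 105.0° ✓; |FP| = 12.90 ✓; ∠(FP, PQ) = 96.60° ✗; |PQ| = 37.20 ✓.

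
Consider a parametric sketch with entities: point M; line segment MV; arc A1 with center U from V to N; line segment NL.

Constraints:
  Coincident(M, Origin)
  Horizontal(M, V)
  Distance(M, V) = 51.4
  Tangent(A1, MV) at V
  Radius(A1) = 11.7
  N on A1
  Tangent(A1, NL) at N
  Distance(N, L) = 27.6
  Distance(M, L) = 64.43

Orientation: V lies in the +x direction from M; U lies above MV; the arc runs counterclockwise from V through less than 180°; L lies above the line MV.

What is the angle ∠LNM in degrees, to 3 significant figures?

78.2°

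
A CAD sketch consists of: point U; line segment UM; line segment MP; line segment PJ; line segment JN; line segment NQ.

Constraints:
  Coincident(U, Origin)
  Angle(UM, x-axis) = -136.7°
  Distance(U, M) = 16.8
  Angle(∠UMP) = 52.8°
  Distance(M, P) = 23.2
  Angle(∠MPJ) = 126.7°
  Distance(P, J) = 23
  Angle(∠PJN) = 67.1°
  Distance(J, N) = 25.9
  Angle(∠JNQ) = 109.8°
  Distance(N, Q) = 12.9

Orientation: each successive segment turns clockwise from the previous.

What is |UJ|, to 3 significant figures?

27.3

U is at the origin; UM runs at -136.7° with length 16.8, so M = (-12.2, -11.5). ∠UMP = 52.8° gives MP at 96.1° from the x-axis; with |MP| = 23.2, P = (-14.7, 11.5). ∠MPJ = 126.7° gives PJ at 42.8° from the x-axis; with |PJ| = 23.0, J = (2.18, 27.2). Then |UJ| = |J − U| = 27.3.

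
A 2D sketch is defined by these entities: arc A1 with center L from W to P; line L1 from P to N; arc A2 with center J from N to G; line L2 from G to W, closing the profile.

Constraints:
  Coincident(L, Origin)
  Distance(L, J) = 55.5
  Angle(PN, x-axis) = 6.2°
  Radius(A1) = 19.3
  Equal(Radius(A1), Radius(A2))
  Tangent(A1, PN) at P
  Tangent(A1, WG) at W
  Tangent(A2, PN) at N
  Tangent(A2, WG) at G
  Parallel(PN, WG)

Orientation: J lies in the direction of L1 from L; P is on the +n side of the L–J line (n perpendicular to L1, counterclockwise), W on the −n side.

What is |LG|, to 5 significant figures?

58.760

The slot axis is L1's direction at 6.2°, so u = (cos 6.2°, sin 6.2°) = (0.99415, 0.10800) and n = (−sin 6.2°, cos 6.2°) = (-0.10800, 0.99415). L is at the origin and J lies 55.5 along u from L, so J = 55.5·u = (55.175, 5.9940). Tangency of A1 to both parallel lines with radius 19.3 puts P and W at L ± 19.3·n: P = (-2.0844, 19.187), W = (2.0844, -19.187). Equal radii place N and G the same way about J: N = J + 19.3·n = (53.091, 25.181), G = J − 19.3·n = (57.260, -13.193). Then |LG| = |G − L| = 58.760.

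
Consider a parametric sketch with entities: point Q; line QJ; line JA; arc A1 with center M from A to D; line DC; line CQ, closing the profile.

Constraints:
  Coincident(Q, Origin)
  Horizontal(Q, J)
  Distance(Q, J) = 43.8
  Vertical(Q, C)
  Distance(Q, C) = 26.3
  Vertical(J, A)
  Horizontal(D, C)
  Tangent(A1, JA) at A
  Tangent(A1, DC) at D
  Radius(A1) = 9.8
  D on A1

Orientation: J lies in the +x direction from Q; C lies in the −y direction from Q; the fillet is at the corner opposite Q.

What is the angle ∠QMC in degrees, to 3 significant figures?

42.0°

Q is at the origin; Q and J share the same y with |QJ| = 43.8 and J on the +x side, so J = (43.8, 0.00). Q and C share the same x with |QC| = 26.3 and C on the −y side, so C = (0.00, -26.3). The virtual corner opposite Q is at (43.8, -26.3). A1 meets JA tangentially, so MA is at right angles to JA and the tangent condition forces MD to be normal to DC, with radius 9.8, so the center M sits 9.8 in from both sides at M = (34.0, -16.5). Then cos ∠QMC = MQ·MC / (|MQ||MC|), giving 42.0°.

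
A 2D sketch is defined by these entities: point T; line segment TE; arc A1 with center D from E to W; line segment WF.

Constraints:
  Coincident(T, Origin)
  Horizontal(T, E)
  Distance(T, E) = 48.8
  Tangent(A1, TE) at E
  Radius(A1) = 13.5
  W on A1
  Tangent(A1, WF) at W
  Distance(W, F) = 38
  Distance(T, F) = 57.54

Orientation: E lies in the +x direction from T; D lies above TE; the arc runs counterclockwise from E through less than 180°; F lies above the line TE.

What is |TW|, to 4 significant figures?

62.49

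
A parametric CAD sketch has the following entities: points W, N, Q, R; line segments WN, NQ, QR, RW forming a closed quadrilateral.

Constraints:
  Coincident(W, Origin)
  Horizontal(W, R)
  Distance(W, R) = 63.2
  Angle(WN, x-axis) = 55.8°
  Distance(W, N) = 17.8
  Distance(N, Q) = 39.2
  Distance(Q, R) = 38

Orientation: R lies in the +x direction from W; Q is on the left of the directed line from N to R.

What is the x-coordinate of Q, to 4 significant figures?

44.61

Checks: |NQ| = 39.20 ✓; |QR| = 38.00 ✓.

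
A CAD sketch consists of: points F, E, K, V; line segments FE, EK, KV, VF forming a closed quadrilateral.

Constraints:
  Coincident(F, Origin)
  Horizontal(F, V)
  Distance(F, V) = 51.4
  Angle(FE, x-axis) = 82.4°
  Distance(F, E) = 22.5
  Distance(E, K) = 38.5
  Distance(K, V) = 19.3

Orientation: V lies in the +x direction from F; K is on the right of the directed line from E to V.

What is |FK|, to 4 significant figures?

32.39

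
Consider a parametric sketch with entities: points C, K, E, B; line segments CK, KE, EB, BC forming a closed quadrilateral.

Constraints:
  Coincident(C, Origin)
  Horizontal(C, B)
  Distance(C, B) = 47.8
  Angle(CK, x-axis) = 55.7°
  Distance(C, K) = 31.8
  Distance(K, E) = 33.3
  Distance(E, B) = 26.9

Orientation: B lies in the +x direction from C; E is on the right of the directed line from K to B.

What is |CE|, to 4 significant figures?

22.81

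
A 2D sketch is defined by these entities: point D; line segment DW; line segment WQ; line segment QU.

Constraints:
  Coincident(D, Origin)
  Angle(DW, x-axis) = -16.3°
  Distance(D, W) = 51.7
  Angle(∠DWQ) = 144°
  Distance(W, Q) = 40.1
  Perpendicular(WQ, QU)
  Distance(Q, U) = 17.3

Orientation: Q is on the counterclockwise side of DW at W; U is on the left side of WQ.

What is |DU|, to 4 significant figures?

82.97

D is at the origin; DW runs at -16.3° with length 51.7, so W = 51.7·(cos -16.3°, sin -16.3°) = (49.62, -14.51). ∠DWQ = 144.0°, so WQ runs at -16.3° + (180° − 144.0°) = 19.70° from the x-axis; with |WQ| = 40.1, Q = W + 40.1·(cos 19.70°, sin 19.70°) = (87.37, -0.9929). WQ ⟂ QU; with |QU| = 17.3 on the left of WQ, U = Q + 17.3·(-0.3371, 0.9415) = (81.54, 15.29). Then |DU| = |U − D| = 82.97.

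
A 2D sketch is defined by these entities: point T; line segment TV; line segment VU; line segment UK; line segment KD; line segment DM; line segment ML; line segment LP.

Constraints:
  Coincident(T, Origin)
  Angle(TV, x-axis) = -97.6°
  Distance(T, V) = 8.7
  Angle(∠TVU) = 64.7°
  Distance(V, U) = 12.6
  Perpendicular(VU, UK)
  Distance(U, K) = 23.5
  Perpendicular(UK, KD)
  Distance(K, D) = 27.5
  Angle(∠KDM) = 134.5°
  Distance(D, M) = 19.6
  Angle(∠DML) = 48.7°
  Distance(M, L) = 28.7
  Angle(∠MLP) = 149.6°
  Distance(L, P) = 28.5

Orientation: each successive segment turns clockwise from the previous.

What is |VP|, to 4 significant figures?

32.90

∠DML = 48.7° gives ML at 150.3° from the x-axis; with |ML| = 28.7, L = (3.136, -1.966). ∠MLP = 149.6° gives LP at 119.9° from the x-axis; with |LP| = 28.5, P = (-11.07, 22.74). Then |VP| = |P − V| = 32.90.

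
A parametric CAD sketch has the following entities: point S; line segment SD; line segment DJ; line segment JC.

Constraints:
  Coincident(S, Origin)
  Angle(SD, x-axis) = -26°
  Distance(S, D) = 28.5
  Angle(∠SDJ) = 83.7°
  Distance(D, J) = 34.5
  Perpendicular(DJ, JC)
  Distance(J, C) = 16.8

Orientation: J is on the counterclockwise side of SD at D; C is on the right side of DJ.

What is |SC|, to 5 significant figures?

54.961

∠SDJ = 83.7°, so DJ runs at -26.0° + (180° − 83.7°) = 70.300° from the x-axis; with |DJ| = 34.5, J = D + 34.5·(cos 70.300°, sin 70.300°) = (37.245, 19.987). DJ ⟂ JC; with |JC| = 16.8 on the right of DJ, C = J + 16.8·(0.94147, -0.33710) = (53.062, 14.324). Then |SC| = |C − S| = 54.961.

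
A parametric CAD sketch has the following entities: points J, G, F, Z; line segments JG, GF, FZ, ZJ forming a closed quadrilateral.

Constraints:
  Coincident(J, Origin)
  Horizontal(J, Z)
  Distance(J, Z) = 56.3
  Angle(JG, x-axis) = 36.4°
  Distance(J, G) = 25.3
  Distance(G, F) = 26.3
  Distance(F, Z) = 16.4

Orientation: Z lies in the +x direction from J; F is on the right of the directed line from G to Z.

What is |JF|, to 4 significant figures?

40.15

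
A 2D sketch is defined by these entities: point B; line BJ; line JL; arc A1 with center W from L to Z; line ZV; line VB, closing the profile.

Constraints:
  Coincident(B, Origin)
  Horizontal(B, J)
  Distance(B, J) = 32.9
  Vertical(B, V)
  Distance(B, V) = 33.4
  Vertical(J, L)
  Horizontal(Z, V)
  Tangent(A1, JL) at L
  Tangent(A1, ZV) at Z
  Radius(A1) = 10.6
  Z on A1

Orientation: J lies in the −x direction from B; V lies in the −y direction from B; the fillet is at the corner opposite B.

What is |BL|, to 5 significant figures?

40.028

B is at the origin; BJ is horizontal with |BJ| = 32.9 and J on the −x side, so J = (-32.900, 0.0000). BV is vertical with |BV| = 33.4 and V on the −y side, so V = (0.0000, -33.400). The virtual corner opposite B is at (-32.900, -33.400). Since A1 is tangent to JL there, WL ⟂ JL and the tangent condition forces WZ to be normal to ZV, with radius 10.6, so the center W sits 10.6 in from both sides at W = (-22.300, -22.800). That places the tangent points at L = (-32.900, -22.800) on JL and Z = (-22.300, -33.400) on ZV. Then |BL| = |L − B| = 40.028.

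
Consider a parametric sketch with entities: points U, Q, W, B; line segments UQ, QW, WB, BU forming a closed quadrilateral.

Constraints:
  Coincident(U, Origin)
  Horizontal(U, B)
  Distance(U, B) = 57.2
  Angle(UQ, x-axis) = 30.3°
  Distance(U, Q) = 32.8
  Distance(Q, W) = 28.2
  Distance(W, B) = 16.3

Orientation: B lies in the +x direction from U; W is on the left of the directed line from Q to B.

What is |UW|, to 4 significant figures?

58.82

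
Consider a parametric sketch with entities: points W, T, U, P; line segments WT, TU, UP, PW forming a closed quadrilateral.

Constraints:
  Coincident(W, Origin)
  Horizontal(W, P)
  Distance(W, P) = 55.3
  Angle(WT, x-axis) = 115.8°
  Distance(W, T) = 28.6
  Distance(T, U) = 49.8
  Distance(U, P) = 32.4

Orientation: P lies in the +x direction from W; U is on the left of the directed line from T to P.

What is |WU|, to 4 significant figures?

46.06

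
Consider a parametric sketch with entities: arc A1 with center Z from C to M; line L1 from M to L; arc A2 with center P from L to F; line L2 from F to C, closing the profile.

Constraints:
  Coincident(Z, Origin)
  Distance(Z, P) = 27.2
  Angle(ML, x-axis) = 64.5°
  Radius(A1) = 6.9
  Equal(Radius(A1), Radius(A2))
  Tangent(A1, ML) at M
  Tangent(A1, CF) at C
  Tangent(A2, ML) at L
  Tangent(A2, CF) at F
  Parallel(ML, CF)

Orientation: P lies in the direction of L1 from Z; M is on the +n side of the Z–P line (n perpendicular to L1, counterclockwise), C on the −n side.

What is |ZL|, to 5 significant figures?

28.062

The slot axis is L1's direction at 64.5°, so u = (cos 64.5°, sin 64.5°) = (0.43051, 0.90259) and n = (−sin 64.5°, cos 64.5°) = (-0.90259, 0.43051). Z is at the origin and P lies 27.2 along u from Z, so P = 27.2·u = (11.710, 24.550). Tangency of A1 to both parallel lines with radius 6.9 puts M and C at Z ± 6.9·n: M = (-6.2278, 2.9705), C = (6.2278, -2.9705). Equal radii place L and F the same way about P: L = P + 6.9·n = (5.4821, 27.521), F = P − 6.9·n = (17.938, 21.580). Then |ZL| = |L − Z| = 28.062.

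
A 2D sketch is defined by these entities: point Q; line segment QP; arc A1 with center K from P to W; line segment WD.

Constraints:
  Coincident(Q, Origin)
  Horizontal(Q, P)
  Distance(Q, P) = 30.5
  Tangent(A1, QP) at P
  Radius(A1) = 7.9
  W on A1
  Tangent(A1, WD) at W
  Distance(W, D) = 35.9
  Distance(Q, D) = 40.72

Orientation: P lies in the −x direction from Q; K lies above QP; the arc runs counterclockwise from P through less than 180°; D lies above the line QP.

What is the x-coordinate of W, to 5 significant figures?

-23.045

Checks: |QP| = 30.50 ✓; |KW| = 7.900 ✓; ∠(KW, WD) = 90.00° ✓; |WD| = 35.90 ✓; |QD| = 40.72 ✓.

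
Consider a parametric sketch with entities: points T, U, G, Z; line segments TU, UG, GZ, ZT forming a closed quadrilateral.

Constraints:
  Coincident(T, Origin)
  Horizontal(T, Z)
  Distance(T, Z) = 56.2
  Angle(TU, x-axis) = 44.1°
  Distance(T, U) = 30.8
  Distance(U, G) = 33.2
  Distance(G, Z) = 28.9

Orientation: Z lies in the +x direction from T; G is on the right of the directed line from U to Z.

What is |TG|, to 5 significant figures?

31.421

T is at the origin; TZ is horizontal with |TZ| = 56.2 and Z in +x, so Z = (56.2, 0). TU runs at 44.1° with |TU| = 30.8, so U = (22.118, 21.434). G is determined by |UG| = 33.2 and |GZ| = 28.9 together: it lies at the intersection of circle(U, 33.2) and circle(Z, 28.9). With |UZ| = 40.261, the foot of the radical line on UZ is 23.447 from U and the perpendicular offset is √(33.2² − 23.447²) = 23.505. Taking the right-of-UZ solution: G = (29.453, -10.946).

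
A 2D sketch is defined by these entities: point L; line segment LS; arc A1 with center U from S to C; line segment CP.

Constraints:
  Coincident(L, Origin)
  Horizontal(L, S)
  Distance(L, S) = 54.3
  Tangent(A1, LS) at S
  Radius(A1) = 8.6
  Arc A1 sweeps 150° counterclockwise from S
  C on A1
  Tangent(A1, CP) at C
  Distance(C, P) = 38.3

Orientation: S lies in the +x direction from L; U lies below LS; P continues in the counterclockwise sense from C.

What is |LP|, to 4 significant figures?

90.31

L is at the origin; L and S share the same y with |LS| = 54.3 and S on the +x side, so S = (54.30, 0.000). Since A1 is tangent to LS there, US ⟂ LS, so U = S + (0, -8.6) = (54.30, -8.600). On A1, S sits at bearing 90° from U; a 150° counterclockwise sweep puts C at bearing 240°, so C = U + 8.6·(cos 240°, sin 240°) = (50.00, -16.05). A1 meets CP tangentially, so UC is at right angles to CP, so CP runs along (−sin 240°, cos 240°); with |CP| = 38.3, P = (83.17, -35.20). Then |LP| = |P − L| = 90.31.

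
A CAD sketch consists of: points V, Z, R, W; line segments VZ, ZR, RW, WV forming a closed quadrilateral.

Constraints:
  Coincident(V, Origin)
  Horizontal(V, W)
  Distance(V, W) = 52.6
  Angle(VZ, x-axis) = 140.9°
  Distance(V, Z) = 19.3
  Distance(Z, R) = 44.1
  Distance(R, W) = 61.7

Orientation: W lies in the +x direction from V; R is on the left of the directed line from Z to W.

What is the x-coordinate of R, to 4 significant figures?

12.36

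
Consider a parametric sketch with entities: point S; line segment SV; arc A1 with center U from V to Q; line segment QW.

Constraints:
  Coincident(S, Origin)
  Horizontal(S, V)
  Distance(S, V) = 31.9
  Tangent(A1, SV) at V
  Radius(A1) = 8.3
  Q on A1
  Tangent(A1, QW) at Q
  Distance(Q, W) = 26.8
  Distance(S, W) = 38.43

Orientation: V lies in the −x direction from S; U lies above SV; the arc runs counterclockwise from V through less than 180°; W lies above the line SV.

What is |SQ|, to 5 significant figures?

24.701

Checks: |UQ| = 8.300 ✓; ∠(UQ, QW) = 90.00° ✓; |QW| = 26.80 ✓; |SW| = 38.43 ✓.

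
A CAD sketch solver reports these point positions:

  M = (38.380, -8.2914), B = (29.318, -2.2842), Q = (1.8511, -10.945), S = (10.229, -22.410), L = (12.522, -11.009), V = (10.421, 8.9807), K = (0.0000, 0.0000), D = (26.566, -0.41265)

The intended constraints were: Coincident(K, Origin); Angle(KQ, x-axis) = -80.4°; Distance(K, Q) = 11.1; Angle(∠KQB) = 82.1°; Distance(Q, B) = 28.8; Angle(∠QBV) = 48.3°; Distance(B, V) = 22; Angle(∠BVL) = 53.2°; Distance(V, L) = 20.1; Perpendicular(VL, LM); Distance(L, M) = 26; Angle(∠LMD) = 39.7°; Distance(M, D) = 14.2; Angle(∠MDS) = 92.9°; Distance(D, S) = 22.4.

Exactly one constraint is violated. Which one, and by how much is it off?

Distance(D, S) = 22.4 — off by 5.00.

K = (0.00, 0.00) ✓; KQ at -80.40° ✓; |KQ| = 11.10 ✓; ∠KQB = 82.10° ✓; |QB| = 28.80 ✓; ∠QBV = 48.30° ✓; |BV| = 22.00 ✓; ∠BVL = 53.20° ✓; |VL| = 20.10 ✓; ∠(VL, LM) = 90.00° ✓; |LM| = 26.00 ✓; ∠LMD = 39.70° ✓; |MD| = 14.20 ✓; ∠MDS = 92.90° ✓; |DS| = 27.40 ✗.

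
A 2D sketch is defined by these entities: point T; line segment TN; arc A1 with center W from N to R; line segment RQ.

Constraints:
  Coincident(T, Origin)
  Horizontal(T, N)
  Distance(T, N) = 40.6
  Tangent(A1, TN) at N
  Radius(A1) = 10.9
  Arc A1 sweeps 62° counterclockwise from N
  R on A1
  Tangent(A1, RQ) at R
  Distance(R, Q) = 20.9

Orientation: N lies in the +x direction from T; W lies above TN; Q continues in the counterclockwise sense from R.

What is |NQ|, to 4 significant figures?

31.07

On A1, N sits at bearing -90° from W; a 62° counterclockwise sweep puts R at bearing -28°, so R = W + 10.9·(cos -28°, sin -28°) = (50.22, 5.783). Tangency of A1 to RQ means the radius WR is perpendicular to RQ, so RQ runs along (−sin -28°, cos -28°); with |RQ| = 20.9, Q = (60.04, 24.24). Then |NQ| = |Q − N| = 31.07.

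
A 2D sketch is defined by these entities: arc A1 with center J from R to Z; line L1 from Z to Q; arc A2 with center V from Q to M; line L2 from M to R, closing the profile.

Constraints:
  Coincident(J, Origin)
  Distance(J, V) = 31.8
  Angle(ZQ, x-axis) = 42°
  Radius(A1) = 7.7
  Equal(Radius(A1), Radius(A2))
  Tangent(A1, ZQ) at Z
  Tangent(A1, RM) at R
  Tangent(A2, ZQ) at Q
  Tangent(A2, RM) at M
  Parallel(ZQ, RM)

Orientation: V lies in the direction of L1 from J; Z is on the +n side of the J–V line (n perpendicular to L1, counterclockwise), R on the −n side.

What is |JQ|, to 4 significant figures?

32.72

The slot axis is L1's direction at 42.0°, so u = (cos 42.0°, sin 42.0°) = (0.7431, 0.6691) and n = (−sin 42.0°, cos 42.0°) = (-0.6691, 0.7431). J is at the origin and V lies 31.8 along u from J, so V = 31.8·u = (23.63, 21.28). Tangency of A1 to both parallel lines with radius 7.7 puts Z and R at J ± 7.7·n: Z = (-5.152, 5.722), R = (5.152, -5.722). Equal radii place Q and M the same way about V: Q = V + 7.7·n = (18.48, 27.00), M = V − 7.7·n = (28.78, 15.56). Then |JQ| = |Q − J| = 32.72.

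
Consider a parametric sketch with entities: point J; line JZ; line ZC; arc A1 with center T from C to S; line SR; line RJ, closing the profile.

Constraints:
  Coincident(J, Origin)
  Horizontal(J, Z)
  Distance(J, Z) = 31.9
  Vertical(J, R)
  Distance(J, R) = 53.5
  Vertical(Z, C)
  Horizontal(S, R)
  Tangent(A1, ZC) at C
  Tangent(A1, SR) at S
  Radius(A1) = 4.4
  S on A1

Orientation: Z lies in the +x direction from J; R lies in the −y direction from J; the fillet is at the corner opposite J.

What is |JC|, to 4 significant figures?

58.55

The virtual corner opposite J is at (31.90, -53.50). Since A1 is tangent to ZC there, TC ⟂ ZC and the tangent condition forces TS to be normal to SR, with radius 4.4, so the center T sits 4.4 in from both sides at T = (27.50, -49.10). That places the tangent points at C = (31.90, -49.10) on ZC and S = (27.50, -53.50) on SR. Then |JC| = |C − J| = 58.55.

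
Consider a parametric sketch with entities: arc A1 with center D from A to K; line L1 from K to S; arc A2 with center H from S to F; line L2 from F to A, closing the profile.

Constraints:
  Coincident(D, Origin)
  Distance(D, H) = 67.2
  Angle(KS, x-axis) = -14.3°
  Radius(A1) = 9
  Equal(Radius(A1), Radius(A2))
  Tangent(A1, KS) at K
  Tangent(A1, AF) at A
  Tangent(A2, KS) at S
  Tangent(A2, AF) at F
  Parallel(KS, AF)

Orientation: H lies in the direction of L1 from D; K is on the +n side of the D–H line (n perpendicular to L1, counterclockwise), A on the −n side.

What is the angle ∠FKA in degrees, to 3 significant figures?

75.0°

The slot axis is L1's direction at -14.3°, so u = (cos -14.3°, sin -14.3°) = (0.969, -0.247) and n = (−sin -14.3°, cos -14.3°) = (0.247, 0.969). D is at the origin and H lies 67.2 along u from D, so H = 67.2·u = (65.1, -16.6). Tangency of A1 to both parallel lines with radius 9.0 puts K and A at D ± 9.0·n: K = (2.22, 8.72), A = (-2.22, -8.72). Equal radii place S and F the same way about H: S = H + 9.0·n = (67.3, -7.88), F = H − 9.0·n = (62.9, -25.3). Then cos ∠FKA = KF·KA / (|KF||KA|), giving 75.0°.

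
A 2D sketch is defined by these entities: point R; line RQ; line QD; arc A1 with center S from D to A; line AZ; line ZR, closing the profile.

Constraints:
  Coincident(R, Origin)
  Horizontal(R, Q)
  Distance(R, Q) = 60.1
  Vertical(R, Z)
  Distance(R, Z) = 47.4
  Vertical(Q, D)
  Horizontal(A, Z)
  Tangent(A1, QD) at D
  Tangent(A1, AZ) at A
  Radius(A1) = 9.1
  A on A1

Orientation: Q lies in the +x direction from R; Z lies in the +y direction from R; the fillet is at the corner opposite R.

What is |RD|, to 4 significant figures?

71.27

R is at the origin; R and Q share the same y with |RQ| = 60.1 and Q on the +x side, so Q = (60.10, 0.000). RZ is vertical with |RZ| = 47.4 and Z on the +y side, so Z = (0.000, 47.40). The virtual corner opposite R is at (60.10, 47.40). The tangent condition forces SD to be normal to QD and since A1 is tangent to AZ there, SA ⟂ AZ, with radius 9.1, so the center S sits 9.1 in from both sides at S = (51.00, 38.30). That places the tangent points at D = (60.10, 38.30) on QD and A = (51.00, 47.40) on AZ. Then |RD| = |D − R| = 71.27.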